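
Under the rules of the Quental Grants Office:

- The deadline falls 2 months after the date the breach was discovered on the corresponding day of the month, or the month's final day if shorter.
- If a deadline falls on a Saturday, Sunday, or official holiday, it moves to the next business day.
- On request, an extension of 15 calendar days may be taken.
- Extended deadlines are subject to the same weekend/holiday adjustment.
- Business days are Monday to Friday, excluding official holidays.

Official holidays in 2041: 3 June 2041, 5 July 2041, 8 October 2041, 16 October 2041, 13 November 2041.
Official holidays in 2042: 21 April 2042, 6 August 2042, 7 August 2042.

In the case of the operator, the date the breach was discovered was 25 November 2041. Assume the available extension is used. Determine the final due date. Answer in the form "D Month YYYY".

11 February 2042

Moving 2 months forward from 25 November 2041 on the corresponding day gives 25 January 2042.
25 January 2042 is a Saturday, so it moves to the next business day, 27 January 2042 (Monday).
Applying the 15-calendar-day extension: 27 January 2042 + 15 days = 11 February 2042.
11 February 2042 is a Tuesday and not a listed holiday, so it stands.
Deadline: 11 February 2042.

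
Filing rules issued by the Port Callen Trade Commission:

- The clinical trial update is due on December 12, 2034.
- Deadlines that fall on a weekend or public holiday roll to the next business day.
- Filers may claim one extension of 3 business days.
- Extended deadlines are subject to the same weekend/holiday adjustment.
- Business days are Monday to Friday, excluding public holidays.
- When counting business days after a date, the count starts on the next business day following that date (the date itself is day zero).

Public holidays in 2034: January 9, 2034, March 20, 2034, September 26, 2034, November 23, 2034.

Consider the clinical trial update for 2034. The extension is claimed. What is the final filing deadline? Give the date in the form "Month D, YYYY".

December 15, 2034

The stated deadline is December 12, 2034.
Since December 12, 2034 is a Tuesday and not a holiday, the date is unchanged.
Counting 3 further business days from December 12, 2034 reaches December 15, 2034.
Since December 15, 2034 is a Friday and not a holiday, the date is unchanged.
So the filing is due December 15, 2034.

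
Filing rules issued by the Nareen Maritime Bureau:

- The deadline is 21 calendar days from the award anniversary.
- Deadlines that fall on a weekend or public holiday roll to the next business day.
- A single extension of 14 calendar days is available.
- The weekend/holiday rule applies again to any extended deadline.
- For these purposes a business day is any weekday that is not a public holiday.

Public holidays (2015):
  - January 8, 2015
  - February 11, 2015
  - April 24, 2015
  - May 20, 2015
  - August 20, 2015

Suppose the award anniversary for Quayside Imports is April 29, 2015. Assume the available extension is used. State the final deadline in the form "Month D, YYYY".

June 4, 2015

From April 29, 2015, 21 calendar days later is May 20, 2015.
May 20, 2015 falls on a listed holiday. Rolling to the next business day gives May 21, 2015, a Thursday.
The 14-calendar-day extension moves the deadline from May 21, 2015 to June 4, 2015.
June 4, 2015 is a Thursday and not a listed holiday, so it stands.
So the filing is due June 4, 2015.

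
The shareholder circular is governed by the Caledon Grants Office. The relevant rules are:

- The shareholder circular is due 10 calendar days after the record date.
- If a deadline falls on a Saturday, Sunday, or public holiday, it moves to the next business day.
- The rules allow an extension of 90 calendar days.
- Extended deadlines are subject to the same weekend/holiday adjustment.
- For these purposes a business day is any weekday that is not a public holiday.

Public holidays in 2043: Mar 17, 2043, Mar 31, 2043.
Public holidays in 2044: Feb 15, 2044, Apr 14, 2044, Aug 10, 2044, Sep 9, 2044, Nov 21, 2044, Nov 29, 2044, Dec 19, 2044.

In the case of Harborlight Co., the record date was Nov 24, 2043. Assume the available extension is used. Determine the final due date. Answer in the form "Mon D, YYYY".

Mar 3, 2044

Trigger date Nov 24, 2043 + 10 calendar days = Dec 4, 2043.
Dec 4, 2043 falls on a Friday, which is a business day, so no adjustment is needed.
The 90-calendar-day extension moves the deadline from Dec 4, 2043 to Mar 3, 2044.
Mar 3, 2044 is a Thursday and not a listed holiday, so it stands.
Deadline: Mar 3, 2044.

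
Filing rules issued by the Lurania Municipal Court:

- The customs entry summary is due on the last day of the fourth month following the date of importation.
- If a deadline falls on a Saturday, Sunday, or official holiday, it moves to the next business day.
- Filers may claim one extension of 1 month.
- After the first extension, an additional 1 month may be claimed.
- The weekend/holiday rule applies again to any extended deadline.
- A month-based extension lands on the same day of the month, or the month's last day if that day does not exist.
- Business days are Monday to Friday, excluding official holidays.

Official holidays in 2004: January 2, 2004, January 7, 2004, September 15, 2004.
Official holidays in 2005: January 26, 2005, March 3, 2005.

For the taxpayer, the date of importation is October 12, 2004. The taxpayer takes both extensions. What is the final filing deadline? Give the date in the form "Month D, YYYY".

The fourth month after October 12, 2004 is February 2005, whose last day is February 28, 2005.
Since February 28, 2005 is a Monday and not a holiday, the date is unchanged.
Applying the 1 month extension: 1 month after February 28, 2005 is March 28, 2005.
March 28, 2005 is a Monday and not a listed holiday, so it stands.
Add 1 month to March 28, 2005: April 28, 2005.
Since April 28, 2005 is a Thursday and not a holiday, the date is unchanged.
Final deadline: April 28, 2005.

April 28, 2005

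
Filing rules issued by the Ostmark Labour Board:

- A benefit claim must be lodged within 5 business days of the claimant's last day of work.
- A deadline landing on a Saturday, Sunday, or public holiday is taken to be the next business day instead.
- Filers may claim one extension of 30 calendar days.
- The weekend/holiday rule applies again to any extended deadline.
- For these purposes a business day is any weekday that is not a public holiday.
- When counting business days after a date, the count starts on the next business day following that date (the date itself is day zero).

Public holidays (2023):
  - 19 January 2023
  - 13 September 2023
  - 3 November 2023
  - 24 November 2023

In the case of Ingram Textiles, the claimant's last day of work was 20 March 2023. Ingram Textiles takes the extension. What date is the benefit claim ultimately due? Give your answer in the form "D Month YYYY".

26 April 2023

Starting the day after 20 March 2023 and counting 5 business days lands on 27 March 2023.
27 March 2023 falls on a Monday, which is a business day, so no adjustment is needed.
The 30-calendar-day extension moves the deadline from 27 March 2023 to 26 April 2023.
26 April 2023 (Wednesday) is already a business day.
Final deadline: 26 April 2023.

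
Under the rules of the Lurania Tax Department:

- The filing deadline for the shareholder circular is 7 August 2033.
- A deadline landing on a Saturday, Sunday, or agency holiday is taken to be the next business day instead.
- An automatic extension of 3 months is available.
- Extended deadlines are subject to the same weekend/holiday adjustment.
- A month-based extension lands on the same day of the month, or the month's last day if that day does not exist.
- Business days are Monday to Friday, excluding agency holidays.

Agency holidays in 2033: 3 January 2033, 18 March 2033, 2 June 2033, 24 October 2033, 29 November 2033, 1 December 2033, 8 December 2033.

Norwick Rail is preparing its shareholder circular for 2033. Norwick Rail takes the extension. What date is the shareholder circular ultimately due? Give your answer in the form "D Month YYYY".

The statutory due date is 7 August 2033.
7 August 2033 is a Sunday; the next business day is 8 August 2033 (Monday).
Add 3 months to 8 August 2033: 8 November 2033.
8 November 2033 (Tuesday) is already a business day.
So the filing is due 8 November 2033.

8 November 2033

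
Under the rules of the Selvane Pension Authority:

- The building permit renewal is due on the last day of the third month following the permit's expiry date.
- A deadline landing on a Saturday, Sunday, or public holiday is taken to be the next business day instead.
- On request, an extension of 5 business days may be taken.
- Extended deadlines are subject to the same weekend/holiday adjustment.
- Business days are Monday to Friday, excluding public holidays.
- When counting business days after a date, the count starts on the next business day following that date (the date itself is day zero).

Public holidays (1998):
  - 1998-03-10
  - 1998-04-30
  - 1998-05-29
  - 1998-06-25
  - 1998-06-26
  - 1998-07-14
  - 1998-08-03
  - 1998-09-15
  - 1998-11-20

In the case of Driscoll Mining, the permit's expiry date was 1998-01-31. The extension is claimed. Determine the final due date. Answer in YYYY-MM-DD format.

1998-05-08

The third month after 1998-01-31 is April 1998, whose last day is 1998-04-30.
Because 1998-04-30 is a listed holiday, the deadline becomes 1998-05-01 (Friday).
The 5-business-day extension runs from 1998-05-01 to 1998-05-08.
1998-05-08 (Friday) is already a business day.
The final due date is 1998-05-08.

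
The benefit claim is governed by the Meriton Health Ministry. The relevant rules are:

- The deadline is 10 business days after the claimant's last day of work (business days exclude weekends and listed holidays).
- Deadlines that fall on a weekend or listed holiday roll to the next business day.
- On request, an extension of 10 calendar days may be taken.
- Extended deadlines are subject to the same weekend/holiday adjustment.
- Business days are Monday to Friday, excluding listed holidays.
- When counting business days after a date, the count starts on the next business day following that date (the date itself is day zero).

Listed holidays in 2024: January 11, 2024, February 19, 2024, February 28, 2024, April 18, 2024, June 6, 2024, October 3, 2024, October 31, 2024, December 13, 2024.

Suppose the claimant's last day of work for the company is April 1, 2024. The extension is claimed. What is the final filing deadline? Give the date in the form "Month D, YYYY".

April 25, 2024

Starting the day after April 1, 2024 and counting 10 business days lands on April 15, 2024.
April 15, 2024 falls on a Monday, which is a business day, so no adjustment is needed.
With the 10-day extension, April 15, 2024 becomes April 25, 2024.
April 25, 2024 is a Thursday and not a listed holiday, so it stands.
The final due date is April 25, 2024.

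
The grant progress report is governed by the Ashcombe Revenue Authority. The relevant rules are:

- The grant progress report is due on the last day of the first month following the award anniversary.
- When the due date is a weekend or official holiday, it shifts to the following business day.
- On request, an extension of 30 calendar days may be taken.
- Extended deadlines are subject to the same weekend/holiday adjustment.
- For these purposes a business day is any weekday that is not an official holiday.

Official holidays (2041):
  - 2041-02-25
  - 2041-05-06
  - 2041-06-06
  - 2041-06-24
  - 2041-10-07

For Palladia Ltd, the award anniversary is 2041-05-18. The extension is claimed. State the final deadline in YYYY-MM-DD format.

1 month after 2041-05-18 is June 2041; that month ends on 2041-06-30.
Because 2041-06-30 is a Sunday, the deadline becomes 2041-07-01 (Monday).
With the 30-day extension, 2041-07-01 becomes 2041-07-31.
2041-07-31 falls on a Wednesday, which is a business day, so no adjustment is needed.
So the filing is due 2041-07-31.

2041-07-31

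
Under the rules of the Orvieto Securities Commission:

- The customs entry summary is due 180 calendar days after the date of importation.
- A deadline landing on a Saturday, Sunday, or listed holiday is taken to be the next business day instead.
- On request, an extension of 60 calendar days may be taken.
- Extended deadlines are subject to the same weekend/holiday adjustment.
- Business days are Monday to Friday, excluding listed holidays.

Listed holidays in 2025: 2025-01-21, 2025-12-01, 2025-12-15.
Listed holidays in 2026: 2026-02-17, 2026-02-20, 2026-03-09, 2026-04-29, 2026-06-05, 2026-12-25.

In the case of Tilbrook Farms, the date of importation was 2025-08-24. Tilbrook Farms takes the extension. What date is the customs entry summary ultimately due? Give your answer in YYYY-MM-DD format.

2026-04-24

Adding 180 calendar days to 2025-08-24 gives 2026-02-20.
Because 2026-02-20 is a listed holiday, the deadline becomes 2026-02-23 (Monday).
Applying the 60-calendar-day extension: 2026-02-23 + 60 days = 2026-04-24.
Since 2026-04-24 is a Friday and not a holiday, the date is unchanged.
The final due date is 2026-04-24.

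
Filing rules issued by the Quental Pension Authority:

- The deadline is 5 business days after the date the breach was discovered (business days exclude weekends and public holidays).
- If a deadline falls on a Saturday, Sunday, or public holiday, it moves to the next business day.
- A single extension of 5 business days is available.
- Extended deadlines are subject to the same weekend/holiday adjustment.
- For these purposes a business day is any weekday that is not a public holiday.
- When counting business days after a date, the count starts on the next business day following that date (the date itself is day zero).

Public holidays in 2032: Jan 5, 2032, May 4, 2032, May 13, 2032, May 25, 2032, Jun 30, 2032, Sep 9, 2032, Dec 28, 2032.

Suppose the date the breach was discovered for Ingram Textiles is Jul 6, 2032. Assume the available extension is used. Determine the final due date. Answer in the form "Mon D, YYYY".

Jul 20, 2032

Counting 5 business days after Jul 6, 2032 (skipping weekends and listed holidays) reaches Jul 13, 2032.
Jul 13, 2032 is a Tuesday and not a listed holiday, so it stands.
The 5-business-day extension runs from Jul 13, 2032 to Jul 20, 2032.
Jul 20, 2032 is a Tuesday and not a listed holiday, so it stands.
The final due date is Jul 20, 2032.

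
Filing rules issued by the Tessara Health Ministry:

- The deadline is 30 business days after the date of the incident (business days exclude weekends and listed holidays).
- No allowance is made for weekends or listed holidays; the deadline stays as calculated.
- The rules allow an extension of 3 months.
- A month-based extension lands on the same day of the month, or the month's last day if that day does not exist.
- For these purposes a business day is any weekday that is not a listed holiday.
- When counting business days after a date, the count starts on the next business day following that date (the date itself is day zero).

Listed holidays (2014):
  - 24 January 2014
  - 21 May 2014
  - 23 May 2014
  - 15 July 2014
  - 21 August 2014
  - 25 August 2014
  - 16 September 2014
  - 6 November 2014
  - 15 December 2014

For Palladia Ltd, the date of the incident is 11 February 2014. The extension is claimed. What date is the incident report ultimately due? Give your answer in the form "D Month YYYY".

Starting the day after 11 February 2014 and counting 30 business days lands on 25 March 2014.
25 March 2014 is a Tuesday; no weekend or holiday adjustment applies.
Add 3 months to 25 March 2014: 25 June 2014.
25 June 2014 is a Wednesday; no weekend or holiday adjustment applies.
Deadline: 25 June 2014.

25 June 2014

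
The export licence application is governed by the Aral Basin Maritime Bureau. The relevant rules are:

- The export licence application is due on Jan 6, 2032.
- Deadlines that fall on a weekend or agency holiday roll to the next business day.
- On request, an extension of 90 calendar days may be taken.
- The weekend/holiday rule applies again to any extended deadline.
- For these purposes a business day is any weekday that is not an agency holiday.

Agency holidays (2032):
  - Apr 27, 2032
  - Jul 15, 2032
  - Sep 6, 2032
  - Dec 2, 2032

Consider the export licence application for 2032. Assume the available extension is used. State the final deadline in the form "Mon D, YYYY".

Apr 5, 2032

The statutory due date is Jan 6, 2032.
Jan 6, 2032 is a Tuesday and not a listed holiday, so it stands.
Add the 90 calendar-day extension to Jan 6, 2032: Apr 5, 2032.
Since Apr 5, 2032 is a Monday and not a holiday, the date is unchanged.
Deadline: Apr 5, 2032.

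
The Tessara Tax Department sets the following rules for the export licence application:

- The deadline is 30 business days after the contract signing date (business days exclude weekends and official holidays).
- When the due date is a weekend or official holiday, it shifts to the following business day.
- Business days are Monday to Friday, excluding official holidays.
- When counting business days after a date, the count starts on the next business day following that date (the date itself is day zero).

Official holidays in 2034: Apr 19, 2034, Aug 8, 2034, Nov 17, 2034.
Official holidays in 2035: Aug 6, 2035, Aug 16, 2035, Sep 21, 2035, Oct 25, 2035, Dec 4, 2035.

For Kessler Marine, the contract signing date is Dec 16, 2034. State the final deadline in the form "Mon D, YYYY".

Starting the day after Dec 16, 2034 and counting 30 business days lands on Jan 26, 2035.
Jan 26, 2035 is a Friday and not a listed holiday, so it stands.
So the filing is due Jan 26, 2035.

Jan 26, 2035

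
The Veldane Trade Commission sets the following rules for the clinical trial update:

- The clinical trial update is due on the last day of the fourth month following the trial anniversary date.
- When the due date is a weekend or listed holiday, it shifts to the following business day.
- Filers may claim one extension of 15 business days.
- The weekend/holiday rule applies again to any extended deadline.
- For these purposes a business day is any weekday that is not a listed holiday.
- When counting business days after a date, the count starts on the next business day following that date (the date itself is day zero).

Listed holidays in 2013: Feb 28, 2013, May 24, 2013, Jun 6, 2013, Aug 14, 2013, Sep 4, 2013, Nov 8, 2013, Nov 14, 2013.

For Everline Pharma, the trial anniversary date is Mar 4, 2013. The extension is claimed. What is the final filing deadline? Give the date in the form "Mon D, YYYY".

Aug 22, 2013

4 months after Mar 4, 2013 falls in July 2013; the last day of that month is Jul 31, 2013.
Jul 31, 2013 is a Wednesday and not a listed holiday, so it stands.
Applying the 15-business-day extension: 15 business days after Jul 31, 2013 is Aug 22, 2013.
Aug 22, 2013 (Thursday) is already a business day.
The final due date is Aug 22, 2013.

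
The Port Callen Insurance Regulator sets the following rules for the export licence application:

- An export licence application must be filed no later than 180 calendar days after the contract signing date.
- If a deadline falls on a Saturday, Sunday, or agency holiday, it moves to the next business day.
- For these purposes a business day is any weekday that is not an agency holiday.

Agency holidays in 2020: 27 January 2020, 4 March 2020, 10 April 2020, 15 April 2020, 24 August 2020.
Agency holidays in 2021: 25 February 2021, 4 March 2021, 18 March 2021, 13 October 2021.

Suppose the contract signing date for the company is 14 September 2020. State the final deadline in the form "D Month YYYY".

180 calendar days after 14 September 2020 is 13 March 2021.
Because 13 March 2021 is a Saturday, the deadline becomes 15 March 2021 (Monday).
Deadline: 15 March 2021.

15 March 2021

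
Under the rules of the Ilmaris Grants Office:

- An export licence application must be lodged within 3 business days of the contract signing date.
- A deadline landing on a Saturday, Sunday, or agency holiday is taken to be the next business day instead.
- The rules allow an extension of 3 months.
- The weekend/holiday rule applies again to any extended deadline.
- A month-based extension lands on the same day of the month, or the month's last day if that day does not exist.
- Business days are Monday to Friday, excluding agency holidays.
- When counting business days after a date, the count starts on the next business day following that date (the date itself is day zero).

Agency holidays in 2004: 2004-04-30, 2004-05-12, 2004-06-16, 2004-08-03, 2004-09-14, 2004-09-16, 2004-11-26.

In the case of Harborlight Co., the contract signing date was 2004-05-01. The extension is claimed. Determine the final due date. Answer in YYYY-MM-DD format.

Counting 3 business days after 2004-05-01 (skipping weekends and listed holidays) reaches 2004-05-05.
Since 2004-05-05 is a Wednesday and not a holiday, the date is unchanged.
The 3 months extension carries 2004-05-05 to 2004-08-05.
Since 2004-08-05 is a Thursday and not a holiday, the date is unchanged.
Final deadline: 2004-08-05.

2004-08-05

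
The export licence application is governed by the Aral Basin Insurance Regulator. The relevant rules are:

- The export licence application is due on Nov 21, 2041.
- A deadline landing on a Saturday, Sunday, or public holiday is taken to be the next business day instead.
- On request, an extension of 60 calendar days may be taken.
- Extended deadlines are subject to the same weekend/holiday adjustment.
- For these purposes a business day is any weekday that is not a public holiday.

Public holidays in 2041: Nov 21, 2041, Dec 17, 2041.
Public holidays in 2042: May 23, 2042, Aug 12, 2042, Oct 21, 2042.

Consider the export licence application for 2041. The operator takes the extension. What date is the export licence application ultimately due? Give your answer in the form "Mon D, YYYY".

Start from the fixed due date, Nov 21, 2041.
Because Nov 21, 2041 is a listed holiday, the deadline becomes Nov 22, 2041 (Friday).
Applying the 60-calendar-day extension: Nov 22, 2041 + 60 days = Jan 21, 2042.
Since Jan 21, 2042 is a Tuesday and not a holiday, the date is unchanged.
So the filing is due Jan 21, 2042.

Jan 21, 2042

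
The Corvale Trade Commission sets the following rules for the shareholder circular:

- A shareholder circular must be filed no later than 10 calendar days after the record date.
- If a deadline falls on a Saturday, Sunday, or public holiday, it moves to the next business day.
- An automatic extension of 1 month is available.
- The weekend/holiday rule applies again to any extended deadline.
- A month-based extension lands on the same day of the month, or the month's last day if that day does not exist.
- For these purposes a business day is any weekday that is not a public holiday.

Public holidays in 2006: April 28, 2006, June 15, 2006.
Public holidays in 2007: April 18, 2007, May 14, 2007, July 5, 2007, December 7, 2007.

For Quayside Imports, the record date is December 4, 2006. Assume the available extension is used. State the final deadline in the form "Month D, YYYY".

January 15, 2007

From December 4, 2006, 10 calendar days later is December 14, 2006.
December 14, 2006 falls on a Thursday, which is a business day, so no adjustment is needed.
Applying the 1 month extension: 1 month after December 14, 2006 is January 14, 2007.
Because January 14, 2007 is a Sunday, the deadline becomes January 15, 2007 (Monday).
So the filing is due January 15, 2007.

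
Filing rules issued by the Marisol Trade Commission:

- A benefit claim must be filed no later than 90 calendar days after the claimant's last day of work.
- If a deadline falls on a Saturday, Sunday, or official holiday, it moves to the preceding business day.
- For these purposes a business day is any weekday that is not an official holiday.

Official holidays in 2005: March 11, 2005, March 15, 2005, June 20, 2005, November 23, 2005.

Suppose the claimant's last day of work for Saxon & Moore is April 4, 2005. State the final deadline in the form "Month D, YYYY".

Trigger date April 4, 2005 + 90 calendar days = July 3, 2005.
July 3, 2005 is a Sunday, so it moves to the preceding business day, July 1, 2005 (Friday).
The final due date is July 1, 2005.

July 1, 2005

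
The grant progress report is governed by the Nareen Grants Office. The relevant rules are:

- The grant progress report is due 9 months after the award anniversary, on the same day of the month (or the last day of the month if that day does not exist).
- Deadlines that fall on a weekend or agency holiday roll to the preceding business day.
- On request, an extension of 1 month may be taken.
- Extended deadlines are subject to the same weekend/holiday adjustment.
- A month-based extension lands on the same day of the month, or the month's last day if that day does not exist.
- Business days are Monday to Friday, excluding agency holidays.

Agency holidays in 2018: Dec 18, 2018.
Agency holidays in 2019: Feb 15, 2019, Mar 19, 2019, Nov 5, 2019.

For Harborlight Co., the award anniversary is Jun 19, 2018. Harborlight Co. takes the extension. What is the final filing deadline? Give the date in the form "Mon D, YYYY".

9 months after Jun 19, 2018, on the same day of the month, is Mar 19, 2019.
Because Mar 19, 2019 is a listed holiday, the deadline becomes Mar 18, 2019 (Monday).
Add 1 month to Mar 18, 2019: Apr 18, 2019.
Apr 18, 2019 (Thursday) is already a business day.
The final due date is Apr 18, 2019.

Apr 18, 2019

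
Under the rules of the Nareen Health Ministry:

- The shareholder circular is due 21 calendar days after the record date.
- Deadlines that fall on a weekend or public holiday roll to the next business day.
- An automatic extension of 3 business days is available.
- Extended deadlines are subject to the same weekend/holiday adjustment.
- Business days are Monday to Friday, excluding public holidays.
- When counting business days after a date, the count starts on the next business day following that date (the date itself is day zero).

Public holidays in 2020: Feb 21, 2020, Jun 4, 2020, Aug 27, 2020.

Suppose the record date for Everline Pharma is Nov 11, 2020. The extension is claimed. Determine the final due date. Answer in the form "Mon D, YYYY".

Dec 7, 2020

Adding 21 calendar days to Nov 11, 2020 gives Dec 2, 2020.
Since Dec 2, 2020 is a Wednesday and not a holiday, the date is unchanged.
The 3-business-day extension runs from Dec 2, 2020 to Dec 7, 2020.
Dec 7, 2020 (Monday) is already a business day.
The final due date is Dec 7, 2020.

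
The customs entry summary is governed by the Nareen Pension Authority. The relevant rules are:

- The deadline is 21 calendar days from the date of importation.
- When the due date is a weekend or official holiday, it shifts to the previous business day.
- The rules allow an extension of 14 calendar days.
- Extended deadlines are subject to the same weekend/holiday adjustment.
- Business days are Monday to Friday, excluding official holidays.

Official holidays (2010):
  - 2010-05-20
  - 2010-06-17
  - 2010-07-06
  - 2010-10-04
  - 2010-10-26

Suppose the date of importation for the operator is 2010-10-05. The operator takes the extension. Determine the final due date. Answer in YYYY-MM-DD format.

2010-11-08

Adding 21 calendar days to 2010-10-05 gives 2010-10-26.
2010-10-26 is a listed holiday; the preceding business day is 2010-10-25 (Monday).
Add the 14 calendar-day extension to 2010-10-25: 2010-11-08.
Since 2010-11-08 is a Monday and not a holiday, the date is unchanged.
So the filing is due 2010-11-08.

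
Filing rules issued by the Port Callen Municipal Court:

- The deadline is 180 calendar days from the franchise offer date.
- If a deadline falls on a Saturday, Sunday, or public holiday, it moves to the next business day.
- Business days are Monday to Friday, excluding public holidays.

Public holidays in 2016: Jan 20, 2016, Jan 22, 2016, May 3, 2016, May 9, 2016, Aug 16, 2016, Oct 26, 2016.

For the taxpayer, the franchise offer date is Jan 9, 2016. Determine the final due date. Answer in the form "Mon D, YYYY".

Jul 7, 2016

Adding 180 calendar days to Jan 9, 2016 gives Jul 7, 2016.
Since Jul 7, 2016 is a Thursday and not a holiday, the date is unchanged.
So the filing is due Jul 7, 2016.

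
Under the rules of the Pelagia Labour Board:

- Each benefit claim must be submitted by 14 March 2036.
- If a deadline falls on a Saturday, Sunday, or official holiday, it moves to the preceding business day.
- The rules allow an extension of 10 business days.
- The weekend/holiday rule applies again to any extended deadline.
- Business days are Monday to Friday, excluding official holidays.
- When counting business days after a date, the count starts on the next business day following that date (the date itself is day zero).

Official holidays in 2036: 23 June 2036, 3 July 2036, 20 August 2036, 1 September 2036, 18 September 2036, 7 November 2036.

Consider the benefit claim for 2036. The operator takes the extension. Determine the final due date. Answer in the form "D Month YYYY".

The statutory due date is 14 March 2036.
14 March 2036 is a Friday and not a listed holiday, so it stands.
The 10-business-day extension runs from 14 March 2036 to 28 March 2036.
28 March 2036 (Friday) is already a business day.
Final deadline: 28 March 2036.

28 March 2036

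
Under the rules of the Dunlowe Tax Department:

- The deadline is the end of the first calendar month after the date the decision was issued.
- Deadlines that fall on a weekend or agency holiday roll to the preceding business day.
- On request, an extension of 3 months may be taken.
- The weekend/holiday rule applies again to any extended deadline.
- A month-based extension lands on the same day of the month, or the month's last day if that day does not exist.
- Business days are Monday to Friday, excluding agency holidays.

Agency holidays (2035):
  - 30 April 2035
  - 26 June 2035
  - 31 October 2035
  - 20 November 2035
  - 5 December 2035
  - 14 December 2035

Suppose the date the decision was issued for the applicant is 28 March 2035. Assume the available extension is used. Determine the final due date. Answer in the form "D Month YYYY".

1 month after 28 March 2035 is April 2035; that month ends on 30 April 2035.
Because 30 April 2035 is a listed holiday, the deadline becomes 27 April 2035 (Friday).
The 3 months extension carries 27 April 2035 to 27 July 2035.
27 July 2035 (Friday) is already a business day.
The final due date is 27 July 2035.

27 July 2035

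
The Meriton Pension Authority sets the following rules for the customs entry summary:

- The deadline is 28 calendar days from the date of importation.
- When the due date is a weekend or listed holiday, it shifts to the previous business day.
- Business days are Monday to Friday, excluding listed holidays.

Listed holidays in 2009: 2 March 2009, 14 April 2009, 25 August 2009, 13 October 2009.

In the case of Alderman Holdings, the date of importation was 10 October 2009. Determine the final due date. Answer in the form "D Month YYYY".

From 10 October 2009, 28 calendar days later is 7 November 2009.
7 November 2009 is a Saturday; the preceding business day is 6 November 2009 (Friday).
Deadline: 6 November 2009.

6 November 2009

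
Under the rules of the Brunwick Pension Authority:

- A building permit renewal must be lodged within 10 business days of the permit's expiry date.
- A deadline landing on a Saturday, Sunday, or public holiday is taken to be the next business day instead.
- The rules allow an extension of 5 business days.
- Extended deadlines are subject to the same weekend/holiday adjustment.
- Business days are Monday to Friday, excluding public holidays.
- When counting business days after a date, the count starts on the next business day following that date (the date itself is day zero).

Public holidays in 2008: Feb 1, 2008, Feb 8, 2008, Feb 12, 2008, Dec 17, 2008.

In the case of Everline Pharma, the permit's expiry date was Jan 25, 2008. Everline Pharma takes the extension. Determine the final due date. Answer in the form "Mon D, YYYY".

Counting 10 business days after Jan 25, 2008 (skipping weekends and listed holidays) reaches Feb 13, 2008.
Feb 13, 2008 is a Wednesday and not a listed holiday, so it stands.
The 5-business-day extension runs from Feb 13, 2008 to Feb 20, 2008.
Feb 20, 2008 (Wednesday) is already a business day.
Deadline: Feb 20, 2008.

Feb 20, 2008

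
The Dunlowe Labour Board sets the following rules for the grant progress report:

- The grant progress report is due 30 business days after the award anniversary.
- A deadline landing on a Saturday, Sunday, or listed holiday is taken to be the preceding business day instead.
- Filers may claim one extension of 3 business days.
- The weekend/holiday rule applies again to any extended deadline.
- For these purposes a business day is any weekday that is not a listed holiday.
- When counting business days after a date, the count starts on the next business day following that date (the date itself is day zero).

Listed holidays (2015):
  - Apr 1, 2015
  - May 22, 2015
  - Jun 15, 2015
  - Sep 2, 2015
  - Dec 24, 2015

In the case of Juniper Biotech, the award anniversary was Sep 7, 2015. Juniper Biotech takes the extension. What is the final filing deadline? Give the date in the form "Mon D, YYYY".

Oct 22, 2015

30 business days after Sep 7, 2015, excluding weekends and holidays, is Oct 19, 2015.
Oct 19, 2015 falls on a Monday, which is a business day, so no adjustment is needed.
The 3-business-day extension runs from Oct 19, 2015 to Oct 22, 2015.
Oct 22, 2015 is a Thursday and not a listed holiday, so it stands.
Deadline: Oct 22, 2015.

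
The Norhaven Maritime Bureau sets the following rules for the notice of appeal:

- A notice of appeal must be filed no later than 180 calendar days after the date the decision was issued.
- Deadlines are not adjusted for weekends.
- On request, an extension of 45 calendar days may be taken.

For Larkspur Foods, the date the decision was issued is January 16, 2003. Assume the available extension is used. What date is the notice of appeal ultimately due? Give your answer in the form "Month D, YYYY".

Trigger date January 16, 2003 + 180 calendar days = July 15, 2003.
July 15, 2003 is a Tuesday; no weekend or holiday adjustment applies.
With the 45-day extension, July 15, 2003 becomes August 29, 2003.
August 29, 2003 is a Friday; no weekend or holiday adjustment applies.
So the filing is due August 29, 2003.

August 29, 2003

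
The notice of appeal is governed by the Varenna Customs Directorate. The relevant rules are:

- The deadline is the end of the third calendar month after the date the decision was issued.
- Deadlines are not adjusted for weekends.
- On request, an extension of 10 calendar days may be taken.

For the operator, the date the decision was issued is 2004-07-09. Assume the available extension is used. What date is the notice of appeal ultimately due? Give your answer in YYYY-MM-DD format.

2004-11-10

3 months after 2004-07-09 is October 2004; that month ends on 2004-10-31.
No adjustment is made for weekends or holidays, so 2004-10-31 stands.
Applying the 10-calendar-day extension: 2004-10-31 + 10 days = 2004-11-10.
2004-11-10 is a Wednesday; no weekend or holiday adjustment applies.
So the filing is due 2004-11-10.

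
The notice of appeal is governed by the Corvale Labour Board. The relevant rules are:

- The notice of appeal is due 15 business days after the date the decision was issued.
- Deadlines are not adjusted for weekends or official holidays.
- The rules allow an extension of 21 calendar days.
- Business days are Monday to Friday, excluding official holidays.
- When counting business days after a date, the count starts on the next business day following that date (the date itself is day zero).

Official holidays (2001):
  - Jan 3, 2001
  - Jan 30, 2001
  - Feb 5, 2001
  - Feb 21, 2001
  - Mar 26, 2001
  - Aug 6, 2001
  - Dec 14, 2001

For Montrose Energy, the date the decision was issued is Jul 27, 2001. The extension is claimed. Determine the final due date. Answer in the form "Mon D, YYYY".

Sep 10, 2001

15 business days after Jul 27, 2001, excluding weekends and holidays, is Aug 20, 2001.
Aug 20, 2001 falls on a Monday. The rules make no weekend/holiday allowance, so it remains Aug 20, 2001.
Add the 21 calendar-day extension to Aug 20, 2001: Sep 10, 2001.
No adjustment is made for weekends or holidays, so Sep 10, 2001 stands.
The final due date is Sep 10, 2001.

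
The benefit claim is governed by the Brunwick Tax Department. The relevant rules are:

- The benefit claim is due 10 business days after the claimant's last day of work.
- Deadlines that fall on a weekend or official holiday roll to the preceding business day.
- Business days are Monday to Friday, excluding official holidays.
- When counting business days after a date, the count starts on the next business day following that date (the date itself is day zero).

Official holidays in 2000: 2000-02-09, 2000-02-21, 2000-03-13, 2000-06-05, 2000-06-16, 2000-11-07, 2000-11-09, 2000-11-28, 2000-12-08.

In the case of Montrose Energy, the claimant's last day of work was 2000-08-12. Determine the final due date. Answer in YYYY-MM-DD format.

2000-08-25

10 business days after 2000-08-12, excluding weekends and holidays, is 2000-08-25.
2000-08-25 is a Friday and not a listed holiday, so it stands.
So the filing is due 2000-08-25.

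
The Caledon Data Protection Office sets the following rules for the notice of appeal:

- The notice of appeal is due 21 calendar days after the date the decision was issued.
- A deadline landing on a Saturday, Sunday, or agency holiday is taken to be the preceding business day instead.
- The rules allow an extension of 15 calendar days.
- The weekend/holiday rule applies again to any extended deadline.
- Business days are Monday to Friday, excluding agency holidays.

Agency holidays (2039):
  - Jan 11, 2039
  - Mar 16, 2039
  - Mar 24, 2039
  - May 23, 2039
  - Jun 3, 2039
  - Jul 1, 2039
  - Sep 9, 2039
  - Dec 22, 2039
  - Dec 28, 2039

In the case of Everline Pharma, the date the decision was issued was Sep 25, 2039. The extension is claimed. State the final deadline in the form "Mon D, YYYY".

Oct 28, 2039

Trigger date Sep 25, 2039 + 21 calendar days = Oct 16, 2039.
Oct 16, 2039 is a Sunday, so it moves to the preceding business day, Oct 14, 2039 (Friday).
Applying the 15-calendar-day extension: Oct 14, 2039 + 15 days = Oct 29, 2039.
Oct 29, 2039 is a Saturday, so it moves to the preceding business day, Oct 28, 2039 (Friday).
The final due date is Oct 28, 2039.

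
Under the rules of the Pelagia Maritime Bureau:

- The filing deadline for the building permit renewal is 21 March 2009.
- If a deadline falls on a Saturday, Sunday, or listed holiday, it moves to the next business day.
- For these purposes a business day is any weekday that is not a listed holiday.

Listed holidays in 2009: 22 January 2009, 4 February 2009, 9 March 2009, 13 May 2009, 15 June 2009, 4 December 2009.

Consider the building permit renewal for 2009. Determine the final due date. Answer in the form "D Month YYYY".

The stated deadline is 21 March 2009.
Because 21 March 2009 is a Saturday, the deadline becomes 23 March 2009 (Monday).
Deadline: 23 March 2009.

23 March 2009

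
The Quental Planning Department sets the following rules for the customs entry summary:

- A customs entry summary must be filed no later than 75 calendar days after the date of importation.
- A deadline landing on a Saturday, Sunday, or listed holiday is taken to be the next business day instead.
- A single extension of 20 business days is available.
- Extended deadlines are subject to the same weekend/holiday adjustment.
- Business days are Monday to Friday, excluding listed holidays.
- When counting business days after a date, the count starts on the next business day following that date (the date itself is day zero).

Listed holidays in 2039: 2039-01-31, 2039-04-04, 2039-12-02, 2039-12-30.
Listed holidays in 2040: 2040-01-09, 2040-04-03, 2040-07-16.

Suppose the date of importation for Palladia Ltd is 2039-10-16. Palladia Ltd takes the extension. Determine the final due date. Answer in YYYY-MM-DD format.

From 2039-10-16, 75 calendar days later is 2039-12-30.
2039-12-30 is a listed holiday; the next business day is 2040-01-02 (Monday).
Counting 20 further business days from 2040-01-02 reaches 2040-01-31.
2040-01-31 (Tuesday) is already a business day.
So the filing is due 2040-01-31.

2040-01-31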